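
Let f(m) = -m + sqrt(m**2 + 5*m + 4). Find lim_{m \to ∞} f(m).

5/2

This has the form ∞ − ∞. Multiply and divide by the conjugate √(m^2 + 5*m + 4) + m.
That gives (5m + 4) / (√(m^2 + 5*m + 4) + m).
Divide numerator and denominator by m: the limit is 5/(2·1) = 5/2.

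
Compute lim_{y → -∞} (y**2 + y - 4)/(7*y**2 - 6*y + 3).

1/7

Numerator and denominator both have degree 2.
Dividing every term by y^2, all lower-order terms vanish and the limit is the ratio of leading coefficients, 1/(7) = 1/7.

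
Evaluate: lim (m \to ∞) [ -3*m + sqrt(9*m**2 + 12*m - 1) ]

2

An ∞ − ∞ form. Rationalising with the conjugate, the difference becomes (12m - 1) / (√(9*m^2 + 12*m - 1) + 3m).
For large m the denominator behaves like 2·3m, so the quotient tends to 12/6 = 2.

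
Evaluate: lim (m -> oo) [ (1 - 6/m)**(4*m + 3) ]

e^(-24)

Let L be the limit and take ln: ln L = lim (4m + 3)·ln(1 - 6/m) = lim (4m + 3)·(-6/m + O(1/m²)) = -24.
Hence L = e^(-24).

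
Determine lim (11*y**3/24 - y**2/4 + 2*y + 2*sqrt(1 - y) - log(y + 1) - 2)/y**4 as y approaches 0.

Substitution gives 0/0; apply L'Hôpital's rule 4 times.
After differentiating numerator and denominator 4 times the quotient is (6/(y + 1)^4 - 15/(8*(1 - y)^(7/2)))/(24); at y = 0 this is 11/64.

11/64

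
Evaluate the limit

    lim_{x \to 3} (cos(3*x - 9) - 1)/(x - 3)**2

-9/2

Direct substitution gives 0/0.
Apply L'Hôpital: lim (-3*sin(3*x - 9))/(2*x - 6), still 0/0.
After 2 applications of L'Hôpital's rule the quotient is (-9*cos(3*x - 9))/(2); substituting x = 3 gives -9/2.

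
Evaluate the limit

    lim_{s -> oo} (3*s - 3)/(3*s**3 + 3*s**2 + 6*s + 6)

0

The denominator has degree 3 and the numerator degree 1. Dividing numerator and denominator by s^3 sends every term to 0 except the leading denominator term, so the limit is 0.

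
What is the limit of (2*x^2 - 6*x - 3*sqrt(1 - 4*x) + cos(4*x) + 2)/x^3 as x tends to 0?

Substitution gives 0/0 (the numerator vanishes to order 3).
Expand each term to order x^3: the coefficient of x^3 in -3·√(1 - 4x) is 12 and in cos(4x) is 0.
Lower-order terms cancel with the polynomial part, so the numerator is (12)·x^3 + o(x^3), and the limit is (12)/(1) = 12.

12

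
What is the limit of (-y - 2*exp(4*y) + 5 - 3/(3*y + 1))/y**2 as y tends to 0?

-43

Substitution gives 0/0; apply L'Hôpital's rule 2 times.
After differentiating numerator and denominator 2 times the quotient is (-32*e^(4*y) - 54/(3*y + 1)^3)/(2); at y = 0 this is -43.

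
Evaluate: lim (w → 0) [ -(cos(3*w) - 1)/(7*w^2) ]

Direct substitution gives 0/0.
Apply L'Hôpital: lim (-3*sin(3*w))/(-14*w), still 0/0.
After 2 applications of L'Hôpital's rule the quotient is (-9*cos(3*w))/(-14); substituting w = 0 gives 9/14.

9/14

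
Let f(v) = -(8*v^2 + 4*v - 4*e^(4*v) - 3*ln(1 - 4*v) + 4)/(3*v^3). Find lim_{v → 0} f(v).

-64/9

Substitution gives 0/0; apply L'Hôpital's rule 3 times.
After differentiating numerator and denominator 3 times the quotient is (-256*e^(4*v) - 384/(4*v - 1)^3)/(-18); at v = 0 this is -64/9.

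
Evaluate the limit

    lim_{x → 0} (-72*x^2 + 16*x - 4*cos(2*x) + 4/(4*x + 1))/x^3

-256

Substitution gives 0/0 (the numerator vanishes to order 3).
Expand each term to order x^3: the coefficient of x^3 in 4·1/(1 + 4x) is -256 and in -4·cos(2x) is 0.
Lower-order terms cancel with the polynomial part, so the numerator is (-256)·x^3 + o(x^3), and the limit is (-256)/(1) = -256.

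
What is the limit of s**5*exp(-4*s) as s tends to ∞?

0

Write as s^5/e^{4s}, an ∞/∞ form.
Exponential growth dominates any polynomial, so repeated L'Hôpital (or the standard result) gives 0.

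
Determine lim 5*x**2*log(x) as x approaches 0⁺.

0

This is a 0·(−∞) form. Rewrite as 5·ln(x) / x^(−2) and apply L'Hôpital:
the derivative quotient is 5·(1/x) / (−2·x^(−3)) = (-5/2)·x^2 → 0.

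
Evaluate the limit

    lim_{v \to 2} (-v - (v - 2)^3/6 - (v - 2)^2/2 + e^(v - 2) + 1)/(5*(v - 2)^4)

1/120

Direct substitution gives 0/0.
Apply L'Hôpital: lim (-v - (v - 2)^2/2 + e^(v - 2) + 1)/(20*(v - 2)^3), still 0/0.
Apply L'Hôpital: lim (-v + e^(v - 2) + 1)/(60*(v - 2)^2), still 0/0.
Apply L'Hôpital: lim (e^(v - 2) - 1)/(120*v - 240), still 0/0.
After 4 applications of L'Hôpital's rule the quotient is (e^(v - 2))/(120); substituting v = 2 gives 1/120.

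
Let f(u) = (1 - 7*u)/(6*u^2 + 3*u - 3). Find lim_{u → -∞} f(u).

The denominator has degree 2 and the numerator degree 1. Dividing numerator and denominator by u^2 sends every term to 0 except the leading denominator term, so the limit is 0.

0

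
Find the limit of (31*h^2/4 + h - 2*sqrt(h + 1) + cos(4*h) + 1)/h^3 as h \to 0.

Substitution gives 0/0; apply L'Hôpital's rule 3 times.
After differentiating numerator and denominator 3 times the quotient is (64*sin(4*h) - 3/(4*(h + 1)^(5/2)))/(6); at h = 0 this is -1/8.

-1/8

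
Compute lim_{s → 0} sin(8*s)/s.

8

Substitution gives 0/0.
Write it as (8)·sin(8s)/(8s); since sin(u)/u → 1, the limit is 8.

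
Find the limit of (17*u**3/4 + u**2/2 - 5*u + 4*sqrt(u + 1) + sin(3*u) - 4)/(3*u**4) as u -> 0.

Substitution gives 0/0 (the numerator vanishes to order 4).
Expand each term to order u^4: the coefficient of u^4 in sin(3u) is 0 and in 4·√(1 + u) is -5/32.
Lower-order terms cancel with the polynomial part, so the numerator is (-5/32)·u^4 + o(u^4), and the limit is (-5/32)/(3) = -5/96.

-5/96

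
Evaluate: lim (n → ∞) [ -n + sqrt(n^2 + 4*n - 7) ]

2

This has the form ∞ − ∞. Multiply and divide by the conjugate √(n^2 + 4*n - 7) + n.
That gives (4n - 7) / (√(n^2 + 4*n - 7) + n).
Divide numerator and denominator by n: the limit is 4/(2·1) = 2.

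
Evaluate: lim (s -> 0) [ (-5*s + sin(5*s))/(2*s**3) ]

-125/12

Direct substitution gives 0/0.
Apply L'Hôpital: lim (5*cos(5*s) - 5)/(6*s^2), still 0/0.
Apply L'Hôpital: lim (-25*sin(5*s))/(12*s), still 0/0.
After 3 applications of L'Hôpital's rule the quotient is (-125*cos(5*s))/(12); substituting s = 0 gives -125/12.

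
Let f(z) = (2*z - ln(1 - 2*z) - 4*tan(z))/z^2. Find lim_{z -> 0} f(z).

Substitution gives 0/0 (the numerator vanishes to order 2).
Expand each term to order z^2: the coefficient of z^2 in -4·tan(z) is 0 and in −ln(1 - 2z) is 2.
Lower-order terms cancel with the polynomial part, so the numerator is (2)·z^2 + o(z^2), and the limit is (2)/(1) = 2.

2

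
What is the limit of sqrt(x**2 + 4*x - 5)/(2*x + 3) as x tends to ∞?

1/2

For large |x|, √(x^2 + 4*x - 5) ≈ √1·|x| and the denominator ≈ 2x.
Since x → +∞, |x| = x, giving √1/(2) = 1/2.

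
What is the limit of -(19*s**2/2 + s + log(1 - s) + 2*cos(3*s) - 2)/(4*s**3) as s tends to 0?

Substitution gives 0/0 (the numerator vanishes to order 3).
Expand each term to order s^3: the coefficient of s^3 in 2·cos(3s) is 0 and in ln(1 - s) is -1/3.
Lower-order terms cancel with the polynomial part, so the numerator is (-1/3)·s^3 + o(s^3), and the limit is (-1/3)/(-4) = 1/12.

1/12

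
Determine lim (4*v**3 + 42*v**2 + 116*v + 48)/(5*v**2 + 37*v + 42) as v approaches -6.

At v = -6 both the top and bottom vanish — a removable singularity. Factoring out (v + 6) from each leaves (4*v^2 + 18*v + 8)/(5*v + 7), which at v = -6 equals -44/23.

-44/23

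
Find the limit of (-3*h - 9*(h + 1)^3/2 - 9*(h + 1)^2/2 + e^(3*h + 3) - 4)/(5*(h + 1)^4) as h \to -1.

27/40

Direct substitution gives 0/0.
Apply L'Hôpital: lim (-9*h - 27*(h + 1)^2/2 + 3*e^(3*h + 3) - 12)/(20*(h + 1)^3), still 0/0.
Apply L'Hôpital: lim (-27*h + 9*e^(3*h + 3) - 36)/(60*(h + 1)^2), still 0/0.
Apply L'Hôpital: lim (27*e^(3*h + 3) - 27)/(120*h + 120), still 0/0.
After 4 applications of L'Hôpital's rule the quotient is (81*e^(3*h + 3))/(120); substituting h = -1 gives 27/40.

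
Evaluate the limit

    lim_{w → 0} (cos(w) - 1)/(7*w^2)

Direct substitution gives 0/0.
Apply L'Hôpital: lim (-sin(w))/(14*w), still 0/0.
After 2 applications of L'Hôpital's rule the quotient is (-cos(w))/(14); substituting w = 0 gives -1/14.

-1/14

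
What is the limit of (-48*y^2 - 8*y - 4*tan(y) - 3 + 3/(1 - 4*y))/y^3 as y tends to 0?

Substitution gives 0/0 (the numerator vanishes to order 3).
Expand each term to order y^3: the coefficient of y^3 in 3·1/(1 - 4y) is 192 and in -4·tan(y) is -4/3.
Lower-order terms cancel with the polynomial part, so the numerator is (572/3)·y^3 + o(y^3), and the limit is (572/3)/(1) = 572/3.

572/3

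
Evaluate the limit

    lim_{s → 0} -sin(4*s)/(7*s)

-4/7

Substitution gives 0/0.
Write it as (4/(-7))·sin(4s)/(4s); since sin(u)/u → 1, the limit is -4/7.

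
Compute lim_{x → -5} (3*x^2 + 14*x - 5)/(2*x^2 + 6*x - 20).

8/7

Direct substitution gives 0/0, so factor. Both numerator and denominator have (x + 5) as a factor.
After cancelling, the expression reduces to (3*x - 1)/(2*x - 4).
Substituting x = -5 gives 8/7.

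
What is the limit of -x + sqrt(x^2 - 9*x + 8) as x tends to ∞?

-9/2

This has the form ∞ − ∞. Multiply and divide by the conjugate √(x^2 - 9*x + 8) + x.
That gives (-9x + 8) / (√(x^2 - 9*x + 8) + x).
Divide numerator and denominator by x: the limit is -9/(2·1) = -9/2.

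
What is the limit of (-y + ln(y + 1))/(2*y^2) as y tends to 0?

Direct substitution gives 0/0.
Apply L'Hôpital: lim (-1 + 1/(y + 1))/(4*y), still 0/0.
After 2 applications of L'Hôpital's rule the quotient is (-1/(y + 1)^2)/(4); substituting y = 0 gives -1/4.

-1/4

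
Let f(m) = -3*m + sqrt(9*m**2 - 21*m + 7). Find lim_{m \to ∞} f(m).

-7/2

This has the form ∞ − ∞. Multiply and divide by the conjugate √(9*m^2 - 21*m + 7) + 3m.
That gives (-21m + 7) / (√(9*m^2 - 21*m + 7) + 3m).
Divide numerator and denominator by m: the limit is -21/(2·3) = -7/2.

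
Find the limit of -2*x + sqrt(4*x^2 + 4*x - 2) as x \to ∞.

1

An ∞ − ∞ form. Rationalising with the conjugate, the difference becomes (4x - 2) / (√(4*x^2 + 4*x - 2) + 2x).
For large x the denominator behaves like 2·2x, so the quotient tends to 4/4 = 1.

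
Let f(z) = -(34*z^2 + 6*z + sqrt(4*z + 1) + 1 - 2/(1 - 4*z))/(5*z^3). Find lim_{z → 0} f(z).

Substitution gives 0/0 (the numerator vanishes to order 3).
Expand each term to order z^3: the coefficient of z^3 in -2·1/(1 - 4z) is -128 and in √(1 + 4z) is 4.
Lower-order terms cancel with the polynomial part, so the numerator is (-124)·z^3 + o(z^3), and the limit is (-124)/(-5) = 124/5.

124/5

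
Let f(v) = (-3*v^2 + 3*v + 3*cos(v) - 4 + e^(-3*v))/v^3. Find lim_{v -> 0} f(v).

-9/2

Substitution gives 0/0 (the numerator vanishes to order 3).
Expand each term to order v^3: the coefficient of v^3 in 3·cos(v) is 0 and in e^(-3v) is -9/2.
Lower-order terms cancel with the polynomial part, so the numerator is (-9/2)·v^3 + o(v^3), and the limit is (-9/2)/(1) = -9/2.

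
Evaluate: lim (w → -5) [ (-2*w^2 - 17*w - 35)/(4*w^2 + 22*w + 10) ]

Direct substitution gives 0/0, so factor. Both numerator and denominator have (w + 5) as a factor.
After cancelling, the expression reduces to (-2*w - 7)/(4*w + 2).
Substituting w = -5 gives -1/6.

-1/6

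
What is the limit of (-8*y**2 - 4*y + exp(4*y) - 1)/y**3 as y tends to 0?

32/3

Direct substitution gives 0/0.
Apply L'Hôpital: lim (-16*y + 4*e^(4*y) - 4)/(3*y^2), still 0/0.
Apply L'Hôpital: lim (16*e^(4*y) - 16)/(6*y), still 0/0.
After 3 applications of L'Hôpital's rule the quotient is (64*e^(4*y))/(6); substituting y = 0 gives 32/3.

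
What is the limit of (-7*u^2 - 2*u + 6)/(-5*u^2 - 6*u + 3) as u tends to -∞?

Numerator and denominator both have degree 2.
Dividing every term by u^2, all lower-order terms vanish and the limit is the ratio of leading coefficients, -7/(-5) = 7/5.

7/5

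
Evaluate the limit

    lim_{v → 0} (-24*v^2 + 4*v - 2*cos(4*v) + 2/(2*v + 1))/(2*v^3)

-8

Substitution gives 0/0; apply L'Hôpital's rule 3 times.
After differentiating numerator and denominator 3 times the quotient is (-128*sin(4*v) - 96/(2*v + 1)^4)/(12); at v = 0 this is -8.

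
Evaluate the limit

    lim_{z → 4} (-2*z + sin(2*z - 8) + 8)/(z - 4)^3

Direct substitution gives 0/0.
Apply L'Hôpital: lim (2*cos(2*z - 8) - 2)/(3*(z - 4)^2), still 0/0.
Apply L'Hôpital: lim (-4*sin(2*z - 8))/(6*z - 24), still 0/0.
After 3 applications of L'Hôpital's rule the quotient is (-8*cos(2*z - 8))/(6); substituting z = 4 gives -4/3.

-4/3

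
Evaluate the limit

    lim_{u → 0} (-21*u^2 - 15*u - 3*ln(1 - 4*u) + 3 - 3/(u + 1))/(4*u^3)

67/4

Substitution gives 0/0; apply L'Hôpital's rule 3 times.
After differentiating numerator and denominator 3 times the quotient is (-384/(4*u - 1)^3 + 18/(u + 1)^4)/(24); at u = 0 this is 67/4.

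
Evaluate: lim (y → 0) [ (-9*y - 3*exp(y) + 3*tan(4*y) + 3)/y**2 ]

Substitution gives 0/0; apply L'Hôpital's rule 2 times.
After differentiating numerator and denominator 2 times the quotient is (-3*e^(y) + 96*tan(4*y)/cos(4*y)^2)/(2); at y = 0 this is -3/2.

-3/2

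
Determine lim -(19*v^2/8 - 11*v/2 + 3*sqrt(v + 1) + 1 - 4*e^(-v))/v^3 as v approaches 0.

-41/48

Substitution gives 0/0 (the numerator vanishes to order 3).
Expand each term to order v^3: the coefficient of v^3 in 3·√(1 + v) is 3/16 and in -4·e^(-v) is 2/3.
Lower-order terms cancel with the polynomial part, so the numerator is (41/48)·v^3 + o(v^3), and the limit is (41/48)/(-1) = -41/48.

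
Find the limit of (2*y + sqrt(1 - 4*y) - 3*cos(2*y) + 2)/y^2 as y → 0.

4

Substitution gives 0/0; apply L'Hôpital's rule 2 times.
After differentiating numerator and denominator 2 times the quotient is (12*cos(2*y) - 4/(1 - 4*y)^(3/2))/(2); at y = 0 this is 4.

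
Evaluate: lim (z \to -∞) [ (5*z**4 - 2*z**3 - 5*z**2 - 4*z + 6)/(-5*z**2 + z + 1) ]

The numerator has higher degree (4 > 2); the quotient behaves like (5/(-5))·z^2 for large |z|.
As z → −∞ this diverges to -∞.

-∞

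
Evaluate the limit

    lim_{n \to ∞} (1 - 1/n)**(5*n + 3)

e^(-5)

The base → 1 and the exponent → ∞: a 1^∞ form.
Take logarithms: (5n + 3)·ln(1 - 1/n). Since ln(1+u) ~ u for small u, this behaves like (5n)·(-1/n) → -5.
So the limit is e^(-5).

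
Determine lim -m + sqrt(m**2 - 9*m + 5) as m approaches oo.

An ∞ − ∞ form. Rationalising with the conjugate, the difference becomes (-9m + 5) / (√(m^2 - 9*m + 5) + m).
For large m the denominator behaves like 2·m, so the quotient tends to -9/2 = -9/2.

-9/2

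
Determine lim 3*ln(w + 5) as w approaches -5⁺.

-∞

As w → -5⁺, w + 5 → 0⁺ and ln(w + 5) → −∞.
Multiplying by 3 gives -∞.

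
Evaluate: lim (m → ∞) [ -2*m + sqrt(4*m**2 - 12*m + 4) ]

An ∞ − ∞ form. Rationalising with the conjugate, the difference becomes (-12m + 4) / (√(4*m^2 - 12*m + 4) + 2m).
For large m the denominator behaves like 2·2m, so the quotient tends to -12/4 = -3.

-3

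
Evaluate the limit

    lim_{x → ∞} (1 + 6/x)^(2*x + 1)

Write it as [(1 + 6/x)^x]^(2) · (1 + 6/x)^(1). The bracketed term tends to e^(6) and the second factor to 1, so the limit is e^(12).

e^(12)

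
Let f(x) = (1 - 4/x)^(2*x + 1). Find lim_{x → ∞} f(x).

Write it as [(1 - 4/x)^x]^(2) · (1 - 4/x)^(1). The bracketed term tends to e^(-4) and the second factor to 1, so the limit is e^(-8).

e^(-8)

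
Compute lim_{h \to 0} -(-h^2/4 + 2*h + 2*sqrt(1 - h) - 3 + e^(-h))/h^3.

Substitution gives 0/0; apply L'Hôpital's rule 3 times.
After differentiating numerator and denominator 3 times the quotient is (-e^(-h) - 3/(4*(1 - h)^(5/2)))/(-6); at h = 0 this is 7/24.

7/24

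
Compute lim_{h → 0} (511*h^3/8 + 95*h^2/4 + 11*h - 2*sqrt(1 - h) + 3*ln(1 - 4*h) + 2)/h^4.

Substitution gives 0/0; apply L'Hôpital's rule 4 times.
After differentiating numerator and denominator 4 times the quotient is (-4608/(4*h - 1)^4 + 15/(8*(1 - h)^(7/2)))/(24); at h = 0 this is -12283/64.

-12283/64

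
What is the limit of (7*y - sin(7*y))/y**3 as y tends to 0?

343/6

Direct substitution gives 0/0.
Apply L'Hôpital: lim (7 - 7*cos(7*y))/(3*y^2), still 0/0.
Apply L'Hôpital: lim (49*sin(7*y))/(6*y), still 0/0.
After 3 applications of L'Hôpital's rule the quotient is (343*cos(7*y))/(6); substituting y = 0 gives 343/6.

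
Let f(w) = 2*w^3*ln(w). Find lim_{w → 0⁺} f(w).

This is a 0·(−∞) form. Rewrite as 2·ln(w) / w^(−3) and apply L'Hôpital:
the derivative quotient is 2·(1/w) / (−3·w^(−4)) = (-2/3)·w^3 → 0.

0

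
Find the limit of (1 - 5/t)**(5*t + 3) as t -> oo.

e^(-25)

Write it as [(1 - 5/t)^t]^(5) · (1 - 5/t)^(3). The bracketed term tends to e^(-5) and the second factor to 1, so the limit is e^(-25).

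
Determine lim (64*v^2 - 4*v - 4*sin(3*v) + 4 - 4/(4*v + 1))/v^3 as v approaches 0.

274

Substitution gives 0/0; apply L'Hôpital's rule 3 times.
After differentiating numerator and denominator 3 times the quotient is (108*cos(3*v) + 1536/(4*v + 1)^4)/(6); at v = 0 this is 274.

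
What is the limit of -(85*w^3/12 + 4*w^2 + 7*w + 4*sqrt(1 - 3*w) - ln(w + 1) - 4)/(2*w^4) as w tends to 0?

Substitution gives 0/0; apply L'Hôpital's rule 4 times.
After differentiating numerator and denominator 4 times the quotient is (6/(w + 1)^4 - 1215/(4*(1 - 3*w)^(7/2)))/(-48); at w = 0 this is 397/64.

397/64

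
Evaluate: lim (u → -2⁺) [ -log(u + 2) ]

As u → -2⁺, u + 2 → 0⁺ and ln(u + 2) → −∞.
Multiplying by -1 gives ∞.

∞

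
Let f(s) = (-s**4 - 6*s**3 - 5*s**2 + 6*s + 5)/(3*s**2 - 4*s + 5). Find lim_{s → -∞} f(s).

The numerator has higher degree (4 > 2); the quotient behaves like (-1/(3))·s^2 for large |s|.
As s → −∞ this diverges to -∞.

-∞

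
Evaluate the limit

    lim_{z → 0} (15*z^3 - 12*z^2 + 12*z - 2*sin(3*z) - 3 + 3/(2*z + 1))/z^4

48

Substitution gives 0/0 (the numerator vanishes to order 4).
Expand each term to order z^4: the coefficient of z^4 in 3·1/(1 + 2z) is 48 and in -2·sin(3z) is 0.
Lower-order terms cancel with the polynomial part, so the numerator is (48)·z^4 + o(z^4), and the limit is (48)/(1) = 48.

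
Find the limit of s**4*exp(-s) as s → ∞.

Write as s^4/e^{1s}, an ∞/∞ form.
Exponential growth dominates any polynomial, so repeated L'Hôpital (or the standard result) gives 0.

0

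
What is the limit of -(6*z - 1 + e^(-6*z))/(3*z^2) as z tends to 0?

-6

Direct substitution gives 0/0.
Apply L'Hôpital: lim (6 - 6*e^(-6*z))/(-6*z), still 0/0.
After 2 applications of L'Hôpital's rule the quotient is (36*e^(-6*z))/(-6); substituting z = 0 gives -6.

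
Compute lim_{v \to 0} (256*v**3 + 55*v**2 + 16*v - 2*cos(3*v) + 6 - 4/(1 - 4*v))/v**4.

-4123/4

Substitution gives 0/0 (the numerator vanishes to order 4).
Expand each term to order v^4: the coefficient of v^4 in -4·1/(1 - 4v) is -1024 and in -2·cos(3v) is -27/4.
Lower-order terms cancel with the polynomial part, so the numerator is (-4123/4)·v^4 + o(v^4), and the limit is (-4123/4)/(1) = -4123/4.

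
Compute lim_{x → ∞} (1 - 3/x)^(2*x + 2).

e^(-6)

Let L be the limit and take ln: ln L = lim (2x + 2)·ln(1 - 3/x) = lim (2x + 2)·(-3/x + O(1/x²)) = -6.
Hence L = e^(-6).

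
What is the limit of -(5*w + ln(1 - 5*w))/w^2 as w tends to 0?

25/2

Direct substitution gives 0/0.
Apply L'Hôpital: lim (5 - 5/(1 - 5*w))/(-2*w), still 0/0.
After 2 applications of L'Hôpital's rule the quotient is (-25/(1 - 5*w)^2)/(-2); substituting w = 0 gives 25/2.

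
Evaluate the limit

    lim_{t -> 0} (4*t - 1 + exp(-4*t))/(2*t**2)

4

Direct substitution gives 0/0.
Apply L'Hôpital: lim (4 - 4*e^(-4*t))/(4*t), still 0/0.
After 2 applications of L'Hôpital's rule the quotient is (16*e^(-4*t))/(4); substituting t = 0 gives 4.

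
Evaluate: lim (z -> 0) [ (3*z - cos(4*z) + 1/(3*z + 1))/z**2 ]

17

Substitution gives 0/0; apply L'Hôpital's rule 2 times.
After differentiating numerator and denominator 2 times the quotient is (16*cos(4*z) + 18/(3*z + 1)^3)/(2); at z = 0 this is 17.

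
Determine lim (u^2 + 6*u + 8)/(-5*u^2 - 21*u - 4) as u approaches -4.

Since u = -4 makes numerator and denominator zero, (u + 4) divides both.
Cancelling it gives (u + 2)/(-5*u - 1); now plug in u = -4 to get -2/19.

-2/19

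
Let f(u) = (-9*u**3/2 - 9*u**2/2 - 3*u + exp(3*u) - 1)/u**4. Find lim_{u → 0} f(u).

Direct substitution gives 0/0.
Apply L'Hôpital: lim (-27*u^2/2 - 9*u + 3*e^(3*u) - 3)/(4*u^3), still 0/0.
Apply L'Hôpital: lim (-27*u + 9*e^(3*u) - 9)/(12*u^2), still 0/0.
Apply L'Hôpital: lim (27*e^(3*u) - 27)/(24*u), still 0/0.
After 4 applications of L'Hôpital's rule the quotient is (81*e^(3*u))/(24); substituting u = 0 gives 27/8.

27/8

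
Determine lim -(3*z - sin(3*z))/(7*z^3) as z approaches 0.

Direct substitution gives 0/0.
Apply L'Hôpital: lim (3 - 3*cos(3*z))/(-21*z^2), still 0/0.
Apply L'Hôpital: lim (9*sin(3*z))/(-42*z), still 0/0.
After 3 applications of L'Hôpital's rule the quotient is (27*cos(3*z))/(-42); substituting z = 0 gives -9/14.

-9/14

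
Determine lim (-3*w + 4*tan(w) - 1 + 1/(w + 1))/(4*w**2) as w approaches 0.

Substitution gives 0/0; apply L'Hôpital's rule 2 times.
After differentiating numerator and denominator 2 times the quotient is (8*tan(w)/cos(w)^2 + 2/(w + 1)^3)/(8); at w = 0 this is 1/4.

1/4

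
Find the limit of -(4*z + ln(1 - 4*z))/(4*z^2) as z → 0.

Direct substitution gives 0/0.
Apply L'Hôpital: lim (4 - 4/(1 - 4*z))/(-8*z), still 0/0.
After 2 applications of L'Hôpital's rule the quotient is (-16/(1 - 4*z)^2)/(-8); substituting z = 0 gives 2.

2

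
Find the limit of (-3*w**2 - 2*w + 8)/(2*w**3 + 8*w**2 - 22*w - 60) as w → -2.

-1/3

At w = -2 both the top and bottom vanish — a removable singularity. Factoring out (w + 2) from each leaves (4 - 3*w)/(2*w^2 + 4*w - 30), which at w = -2 equals -1/3.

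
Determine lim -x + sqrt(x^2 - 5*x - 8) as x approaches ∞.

This has the form ∞ − ∞. Multiply and divide by the conjugate √(x^2 - 5*x - 8) + x.
That gives (-5x - 8) / (√(x^2 - 5*x - 8) + x).
Divide numerator and denominator by x: the limit is -5/(2·1) = -5/2.

-5/2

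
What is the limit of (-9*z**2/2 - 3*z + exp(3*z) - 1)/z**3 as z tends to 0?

Direct substitution gives 0/0.
Apply L'Hôpital: lim (-9*z + 3*e^(3*z) - 3)/(3*z^2), still 0/0.
Apply L'Hôpital: lim (9*e^(3*z) - 9)/(6*z), still 0/0.
After 3 applications of L'Hôpital's rule the quotient is (27*e^(3*z))/(6); substituting z = 0 gives 9/2.

9/2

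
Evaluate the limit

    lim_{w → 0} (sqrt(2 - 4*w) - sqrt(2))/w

Substitution gives 0/0. Multiply numerator and denominator by the conjugate √(2 - 4w) + √2.
The numerator becomes (2 - 4w) − 2 = -4w, so the expression simplifies to -4/(√(2 - 4w) + √2).
Letting w → 0 gives -4/(2√2) = -√(2).

-√(2)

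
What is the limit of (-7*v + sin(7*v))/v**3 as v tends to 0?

Direct substitution gives 0/0.
Apply L'Hôpital: lim (7*cos(7*v) - 7)/(3*v^2), still 0/0.
Apply L'Hôpital: lim (-49*sin(7*v))/(6*v), still 0/0.
After 3 applications of L'Hôpital's rule the quotient is (-343*cos(7*v))/(6); substituting v = 0 gives -343/6.

-343/6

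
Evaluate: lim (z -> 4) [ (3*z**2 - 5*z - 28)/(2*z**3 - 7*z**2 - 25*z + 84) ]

Since z = 4 makes numerator and denominator zero, (z - 4) divides both.
Cancelling it gives (3*z + 7)/(2*z^2 + z - 21); now plug in z = 4 to get 19/15.

19/15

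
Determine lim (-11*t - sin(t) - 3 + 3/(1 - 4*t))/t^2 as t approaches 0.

Substitution gives 0/0 (the numerator vanishes to order 2).
Expand each term to order t^2: the coefficient of t^2 in −sin(t) is 0 and in 3·1/(1 - 4t) is 48.
Lower-order terms cancel with the polynomial part, so the numerator is (48)·t^2 + o(t^2), and the limit is (48)/(1) = 48.

48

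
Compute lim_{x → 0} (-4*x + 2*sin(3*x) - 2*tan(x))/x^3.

Substitution gives 0/0 (the numerator vanishes to order 3).
Expand each term to order x^3: the coefficient of x^3 in 2·sin(3x) is -9 and in -2·tan(x) is -2/3.
Lower-order terms cancel with the polynomial part, so the numerator is (-29/3)·x^3 + o(x^3), and the limit is (-29/3)/(1) = -29/3.

-29/3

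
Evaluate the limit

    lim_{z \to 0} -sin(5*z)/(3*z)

Substitution gives 0/0.
Write it as (5/(-3))·sin(5z)/(5z); since sin(u)/u → 1, the limit is -5/3.

-5/3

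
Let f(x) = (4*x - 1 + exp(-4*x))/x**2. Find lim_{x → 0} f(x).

8

Direct substitution gives 0/0.
Apply L'Hôpital: lim (4 - 4*e^(-4*x))/(2*x), still 0/0.
After 2 applications of L'Hôpital's rule the quotient is (16*e^(-4*x))/(2); substituting x = 0 gives 8.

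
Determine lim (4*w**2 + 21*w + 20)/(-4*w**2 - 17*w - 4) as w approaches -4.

-11/15

At w = -4 both the top and bottom vanish — a removable singularity. Factoring out (w + 4) from each leaves (4*w + 5)/(-4*w - 1), which at w = -4 equals -11/15.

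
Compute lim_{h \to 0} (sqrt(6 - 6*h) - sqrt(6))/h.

A 0/0 form; rationalise with √(6 - 6h) + √6. This collapses the numerator to -6h, leaving -6/(√(6 - 6h) + √6) → -6/(2√6) = -√(6)/2.

-√(6)/2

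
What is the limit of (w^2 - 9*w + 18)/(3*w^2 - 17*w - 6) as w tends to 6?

Since w = 6 makes numerator and denominator zero, (w - 6) divides both.
Cancelling it gives (w - 3)/(3*w + 1); now plug in w = 6 to get 3/19.

3/19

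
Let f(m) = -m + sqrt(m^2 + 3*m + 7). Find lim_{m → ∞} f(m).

An ∞ − ∞ form. Rationalising with the conjugate, the difference becomes (3m + 7) / (√(m^2 + 3*m + 7) + m).
For large m the denominator behaves like 2·m, so the quotient tends to 3/2 = 3/2.

3/2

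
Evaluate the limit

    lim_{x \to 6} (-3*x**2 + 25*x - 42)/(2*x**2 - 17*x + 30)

Direct substitution gives 0/0, so factor. Both numerator and denominator have (x - 6) as a factor.
After cancelling, the expression reduces to (7 - 3*x)/(2*x - 5).
Substituting x = 6 gives -11/7.

-11/7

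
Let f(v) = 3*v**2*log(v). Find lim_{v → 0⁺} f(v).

This is a 0·(−∞) form. Rewrite as 3·ln(v) / v^(−2) and apply L'Hôpital:
the derivative quotient is 3·(1/v) / (−2·v^(−3)) = (-3/2)·v^2 → 0.

0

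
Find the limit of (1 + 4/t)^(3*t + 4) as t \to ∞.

Let L be the limit and take ln: ln L = lim (3t + 4)·ln(1 + 4/t) = lim (3t + 4)·(4/t + O(1/t²)) = 12.
Hence L = e^(12).

e^(12)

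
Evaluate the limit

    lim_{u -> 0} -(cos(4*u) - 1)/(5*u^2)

8/5

Direct substitution gives 0/0.
Apply L'Hôpital: lim (-4*sin(4*u))/(-10*u), still 0/0.
After 2 applications of L'Hôpital's rule the quotient is (-16*cos(4*u))/(-10); substituting u = 0 gives 8/5.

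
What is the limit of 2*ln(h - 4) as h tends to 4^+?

-∞

As h → 4⁺, h - 4 → 0⁺ and ln(h - 4) → −∞.
Multiplying by 2 gives -∞.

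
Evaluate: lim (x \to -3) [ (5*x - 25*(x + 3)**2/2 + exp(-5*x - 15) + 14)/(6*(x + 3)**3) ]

-125/36

Direct substitution gives 0/0.
Apply L'Hôpital: lim (-25*x - 5*e^(-5*x - 15) - 70)/(18*(x + 3)^2), still 0/0.
Apply L'Hôpital: lim (25*e^(-5*x - 15) - 25)/(36*x + 108), still 0/0.
After 3 applications of L'Hôpital's rule the quotient is (-125*e^(-5*x - 15))/(36); substituting x = -3 gives -125/36.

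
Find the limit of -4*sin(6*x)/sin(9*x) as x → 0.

Substitution gives 0/0.
Divide numerator and denominator by x: sin(6x)/x → 6 and sin(9x)/x → 9, so the limit is -4·6/9 = -8/3.

-8/3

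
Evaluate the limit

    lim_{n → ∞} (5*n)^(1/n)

Base → ∞ and exponent → 0: an ∞^0 form.
Take logs: (1/n)·ln(5·n^1) = (ln 5 + 1·ln n)/n → 0.
So the limit is e^0 = 1.

1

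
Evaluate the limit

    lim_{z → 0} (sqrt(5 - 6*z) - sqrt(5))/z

A 0/0 form; rationalise with √(5 - 6z) + √5. This collapses the numerator to -6z, leaving -6/(√(5 - 6z) + √5) → -6/(2√5) = -3*√(5)/5.

-3*√(5)/5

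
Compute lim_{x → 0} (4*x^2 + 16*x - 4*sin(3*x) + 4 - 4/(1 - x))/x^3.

14

Substitution gives 0/0 (the numerator vanishes to order 3).
Expand each term to order x^3: the coefficient of x^3 in -4·sin(3x) is 18 and in -4·1/(1 - x) is -4.
Lower-order terms cancel with the polynomial part, so the numerator is (14)·x^3 + o(x^3), and the limit is (14)/(1) = 14.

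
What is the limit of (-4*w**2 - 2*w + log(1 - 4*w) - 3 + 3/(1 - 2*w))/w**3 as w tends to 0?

8/3

Substitution gives 0/0 (the numerator vanishes to order 3).
Expand each term to order w^3: the coefficient of w^3 in 3·1/(1 - 2w) is 24 and in ln(1 - 4w) is -64/3.
Lower-order terms cancel with the polynomial part, so the numerator is (8/3)·w^3 + o(w^3), and the limit is (8/3)/(1) = 8/3.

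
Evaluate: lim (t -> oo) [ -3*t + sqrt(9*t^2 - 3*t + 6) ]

-1/2

This has the form ∞ − ∞. Multiply and divide by the conjugate √(9*t^2 - 3*t + 6) + 3t.
That gives (-3t + 6) / (√(9*t^2 - 3*t + 6) + 3t).
Divide numerator and denominator by t: the limit is -3/(2·3) = -1/2.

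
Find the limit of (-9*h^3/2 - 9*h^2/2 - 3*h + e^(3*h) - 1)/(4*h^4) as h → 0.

27/32

Direct substitution gives 0/0.
Apply L'Hôpital: lim (-27*h^2/2 - 9*h + 3*e^(3*h) - 3)/(16*h^3), still 0/0.
Apply L'Hôpital: lim (-27*h + 9*e^(3*h) - 9)/(48*h^2), still 0/0.
Apply L'Hôpital: lim (27*e^(3*h) - 27)/(96*h), still 0/0.
After 4 applications of L'Hôpital's rule the quotient is (81*e^(3*h))/(96); substituting h = 0 gives 27/32.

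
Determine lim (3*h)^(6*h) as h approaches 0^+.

1

Base → 0⁺ and exponent → 0⁺: a 0^0 form.
Take logs: 6h·ln(3h). This is 0·(−∞); rewriting as ln(3h)/(1/(6h)) and applying L'Hôpital gives 0.
Hence the limit is e^0 = 1.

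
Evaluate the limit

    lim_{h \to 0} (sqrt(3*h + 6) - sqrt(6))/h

√(6)/4

A 0/0 form; rationalise with √(6 + 3h) + √6. This collapses the numerator to 3h, leaving 3/(√(6 + 3h) + √6) → 3/(2√6) = √(6)/4.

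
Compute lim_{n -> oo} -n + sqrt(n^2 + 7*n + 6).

7/2

This has the form ∞ − ∞. Multiply and divide by the conjugate √(n^2 + 7*n + 6) + n.
That gives (7n + 6) / (√(n^2 + 7*n + 6) + n).
Divide numerator and denominator by n: the limit is 7/(2·1) = 7/2.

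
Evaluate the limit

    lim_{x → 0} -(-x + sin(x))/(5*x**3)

1/30

Direct substitution gives 0/0.
Apply L'Hôpital: lim (cos(x) - 1)/(-15*x^2), still 0/0.
Apply L'Hôpital: lim (-sin(x))/(-30*x), still 0/0.
After 3 applications of L'Hôpital's rule the quotient is (-cos(x))/(-30); substituting x = 0 gives 1/30.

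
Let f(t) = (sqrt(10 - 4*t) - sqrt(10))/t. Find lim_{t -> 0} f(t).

-√(10)/5

Substitution gives 0/0. Multiply numerator and denominator by the conjugate √(10 - 4t) + √10.
The numerator becomes (10 - 4t) − 10 = -4t, so the expression simplifies to -4/(√(10 - 4t) + √10).
Letting t → 0 gives -4/(2√10) = -√(10)/5.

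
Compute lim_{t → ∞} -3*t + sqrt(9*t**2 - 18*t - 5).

-3

This has the form ∞ − ∞. Multiply and divide by the conjugate √(9*t^2 - 18*t - 5) + 3t.
That gives (-18t - 5) / (√(9*t^2 - 18*t - 5) + 3t).
Divide numerator and denominator by t: the limit is -18/(2·3) = -3.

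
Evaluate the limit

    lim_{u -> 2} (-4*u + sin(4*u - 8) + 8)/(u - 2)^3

-32/3

Direct substitution gives 0/0.
Apply L'Hôpital: lim (4*cos(4*u - 8) - 4)/(3*(u - 2)^2), still 0/0.
Apply L'Hôpital: lim (-16*sin(4*u - 8))/(6*u - 12), still 0/0.
After 3 applications of L'Hôpital's rule the quotient is (-64*cos(4*u - 8))/(6); substituting u = 2 gives -32/3.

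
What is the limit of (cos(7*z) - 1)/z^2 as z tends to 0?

Direct substitution gives 0/0.
Apply L'Hôpital: lim (-7*sin(7*z))/(2*z), still 0/0.
After 2 applications of L'Hôpital's rule the quotient is (-49*cos(7*z))/(2); substituting z = 0 gives -49/2.

-49/2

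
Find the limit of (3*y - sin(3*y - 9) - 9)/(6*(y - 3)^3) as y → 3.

Direct substitution gives 0/0.
Apply L'Hôpital: lim (3 - 3*cos(3*y - 9))/(18*(y - 3)^2), still 0/0.
Apply L'Hôpital: lim (9*sin(3*y - 9))/(36*y - 108), still 0/0.
After 3 applications of L'Hôpital's rule the quotient is (27*cos(3*y - 9))/(36); substituting y = 3 gives 3/4.

3/4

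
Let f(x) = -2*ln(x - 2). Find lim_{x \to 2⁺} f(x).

∞

As x → 2⁺, x - 2 → 0⁺ and ln(x - 2) → −∞.
Multiplying by -2 gives ∞.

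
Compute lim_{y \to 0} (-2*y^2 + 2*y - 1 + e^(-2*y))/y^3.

Direct substitution gives 0/0.
Apply L'Hôpital: lim (-4*y + 2 - 2*e^(-2*y))/(3*y^2), still 0/0.
Apply L'Hôpital: lim (-4 + 4*e^(-2*y))/(6*y), still 0/0.
After 3 applications of L'Hôpital's rule the quotient is (-8*e^(-2*y))/(6); substituting y = 0 gives -4/3.

-4/3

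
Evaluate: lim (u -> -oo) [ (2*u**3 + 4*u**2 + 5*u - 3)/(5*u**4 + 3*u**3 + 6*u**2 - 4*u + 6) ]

0

The denominator has degree 4 and the numerator degree 3. Dividing numerator and denominator by u^4 sends every term to 0 except the leading denominator term, so the limit is 0.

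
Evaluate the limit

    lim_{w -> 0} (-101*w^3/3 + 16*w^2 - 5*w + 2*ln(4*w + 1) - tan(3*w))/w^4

Substitution gives 0/0; apply L'Hôpital's rule 4 times.
After differentiating numerator and denominator 4 times the quotient is (648*tan(3*w)/cos(3*w)^2 - 1944*tan(3*w)/cos(3*w)^4 - 3072/(4*w + 1)^4)/(24); at w = 0 this is -128.

-128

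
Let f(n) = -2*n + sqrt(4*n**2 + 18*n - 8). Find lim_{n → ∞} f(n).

An ∞ − ∞ form. Rationalising with the conjugate, the difference becomes (18n - 8) / (√(4*n^2 + 18*n - 8) + 2n).
For large n the denominator behaves like 2·2n, so the quotient tends to 18/4 = 9/2.

9/2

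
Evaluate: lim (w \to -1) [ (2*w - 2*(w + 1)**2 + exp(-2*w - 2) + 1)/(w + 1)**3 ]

-4/3

Direct substitution gives 0/0.
Apply L'Hôpital: lim (-4*w - 2*e^(-2*w - 2) - 2)/(3*(w + 1)^2), still 0/0.
Apply L'Hôpital: lim (4*e^(-2*w - 2) - 4)/(6*w + 6), still 0/0.
After 3 applications of L'Hôpital's rule the quotient is (-8*e^(-2*w - 2))/(6); substituting w = -1 gives -4/3.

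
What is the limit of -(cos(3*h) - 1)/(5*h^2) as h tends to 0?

9/10

Direct substitution gives 0/0.
Apply L'Hôpital: lim (-3*sin(3*h))/(-10*h), still 0/0.
After 2 applications of L'Hôpital's rule the quotient is (-9*cos(3*h))/(-10); substituting h = 0 gives 9/10.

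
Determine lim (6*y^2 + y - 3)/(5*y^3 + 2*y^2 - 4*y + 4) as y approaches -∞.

The denominator has degree 3 and the numerator degree 2. Dividing numerator and denominator by y^3 sends every term to 0 except the leading denominator term, so the limit is 0.

0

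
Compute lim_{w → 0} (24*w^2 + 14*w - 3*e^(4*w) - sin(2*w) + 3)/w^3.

Substitution gives 0/0 (the numerator vanishes to order 3).
Expand each term to order w^3: the coefficient of w^3 in −sin(2w) is 4/3 and in -3·e^(4w) is -32.
Lower-order terms cancel with the polynomial part, so the numerator is (-92/3)·w^3 + o(w^3), and the limit is (-92/3)/(1) = -92/3.

-92/3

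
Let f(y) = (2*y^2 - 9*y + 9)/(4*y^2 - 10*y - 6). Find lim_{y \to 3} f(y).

3/14

Direct substitution gives 0/0, so factor. Both numerator and denominator have (y - 3) as a factor.
After cancelling, the expression reduces to (2*y - 3)/(4*y + 2).
Substituting y = 3 gives 3/14.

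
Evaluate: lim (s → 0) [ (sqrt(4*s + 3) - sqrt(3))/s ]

2*√(3)/3

A 0/0 form; rationalise with √(3 + 4s) + √3. This collapses the numerator to 4s, leaving 4/(√(3 + 4s) + √3) → 4/(2√3) = 2*√(3)/3.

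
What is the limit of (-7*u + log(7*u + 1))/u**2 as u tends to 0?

-49/2

Direct substitution gives 0/0.
Apply L'Hôpital: lim (-7 + 7/(7*u + 1))/(2*u), still 0/0.
After 2 applications of L'Hôpital's rule the quotient is (-49/(7*u + 1)^2)/(2); substituting u = 0 gives -49/2.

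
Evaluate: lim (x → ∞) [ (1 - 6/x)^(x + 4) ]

e^(-6)

Let L be the limit and take ln: ln L = lim (x + 4)·ln(1 - 6/x) = lim (x + 4)·(-6/x + O(1/x²)) = -6.
Hence L = e^(-6).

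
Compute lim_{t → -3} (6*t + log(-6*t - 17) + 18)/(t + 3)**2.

Direct substitution gives 0/0.
Apply L'Hôpital: lim (6 - 6/(-6*t - 17))/(2*t + 6), still 0/0.
After 2 applications of L'Hôpital's rule the quotient is (-36/(-6*t - 17)^2)/(2); substituting t = -3 gives -18.

-18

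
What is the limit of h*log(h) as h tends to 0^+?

This is a 0·(−∞) form. Rewrite as 1·ln(h) / h^(−1) and apply L'Hôpital:
the derivative quotient is 1·(1/h) / (−1·h^(−2)) = (-1/1)·h^1 → 0.

0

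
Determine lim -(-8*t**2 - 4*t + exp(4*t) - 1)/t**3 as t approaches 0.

Direct substitution gives 0/0.
Apply L'Hôpital: lim (-16*t + 4*e^(4*t) - 4)/(-3*t^2), still 0/0.
Apply L'Hôpital: lim (16*e^(4*t) - 16)/(-6*t), still 0/0.
After 3 applications of L'Hôpital's rule the quotient is (64*e^(4*t))/(-6); substituting t = 0 gives -32/3.

-32/3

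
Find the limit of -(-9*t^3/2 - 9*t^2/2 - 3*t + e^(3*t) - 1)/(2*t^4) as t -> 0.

Direct substitution gives 0/0.
Apply L'Hôpital: lim (-27*t^2/2 - 9*t + 3*e^(3*t) - 3)/(-8*t^3), still 0/0.
Apply L'Hôpital: lim (-27*t + 9*e^(3*t) - 9)/(-24*t^2), still 0/0.
Apply L'Hôpital: lim (27*e^(3*t) - 27)/(-48*t), still 0/0.
After 4 applications of L'Hôpital's rule the quotient is (81*e^(3*t))/(-48); substituting t = 0 gives -27/16.

-27/16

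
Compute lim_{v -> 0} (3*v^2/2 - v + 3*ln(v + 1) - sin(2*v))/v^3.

7/3

Substitution gives 0/0; apply L'Hôpital's rule 3 times.
After differentiating numerator and denominator 3 times the quotient is (8*cos(2*v) + 6/(v + 1)^3)/(6); at v = 0 this is 7/3.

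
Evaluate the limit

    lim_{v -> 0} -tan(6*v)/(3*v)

-2

Substitution gives 0/0.
Since tan(u)/u → 1 as u → 0, tan(6v)/(6v) → 1 and the limit is 6/(-3) = -2.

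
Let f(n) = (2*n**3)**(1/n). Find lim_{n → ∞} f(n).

1

Base → ∞ and exponent → 0: an ∞^0 form.
Take logs: (1/n)·ln(2·n^3) = (ln 2 + 3·ln n)/n → 0.
So the limit is e^0 = 1.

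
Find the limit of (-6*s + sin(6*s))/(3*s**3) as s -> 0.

Direct substitution gives 0/0.
Apply L'Hôpital: lim (6*cos(6*s) - 6)/(9*s^2), still 0/0.
Apply L'Hôpital: lim (-36*sin(6*s))/(18*s), still 0/0.
After 3 applications of L'Hôpital's rule the quotient is (-216*cos(6*s))/(18); substituting s = 0 gives -12.

-12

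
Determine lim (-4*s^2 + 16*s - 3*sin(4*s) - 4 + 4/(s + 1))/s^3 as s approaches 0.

28

Substitution gives 0/0; apply L'Hôpital's rule 3 times.
After differentiating numerator and denominator 3 times the quotient is (192*cos(4*s) - 24/(s + 1)^4)/(6); at s = 0 this is 28.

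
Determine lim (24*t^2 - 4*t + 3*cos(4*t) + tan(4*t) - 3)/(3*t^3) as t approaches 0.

64/9

Substitution gives 0/0; apply L'Hôpital's rule 3 times.
After differentiating numerator and denominator 3 times the quotient is (192*sin(4*t) + 384*tan(4*t)^4 + 512*tan(4*t)^2 + 128)/(18); at t = 0 this is 64/9.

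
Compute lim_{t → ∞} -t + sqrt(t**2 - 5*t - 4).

-5/2

This has the form ∞ − ∞. Multiply and divide by the conjugate √(t^2 - 5*t - 4) + t.
That gives (-5t - 4) / (√(t^2 - 5*t - 4) + t).
Divide numerator and denominator by t: the limit is -5/(2·1) = -5/2.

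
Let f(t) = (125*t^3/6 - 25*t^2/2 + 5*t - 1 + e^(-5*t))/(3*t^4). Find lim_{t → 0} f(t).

625/72

Direct substitution gives 0/0.
Apply L'Hôpital: lim (125*t^2/2 - 25*t + 5 - 5*e^(-5*t))/(12*t^3), still 0/0.
Apply L'Hôpital: lim (125*t - 25 + 25*e^(-5*t))/(36*t^2), still 0/0.
Apply L'Hôpital: lim (125 - 125*e^(-5*t))/(72*t), still 0/0.
After 4 applications of L'Hôpital's rule the quotient is (625*e^(-5*t))/(72); substituting t = 0 gives 625/72.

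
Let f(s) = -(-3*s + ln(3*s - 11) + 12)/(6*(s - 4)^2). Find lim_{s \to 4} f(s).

Direct substitution gives 0/0.
Apply L'Hôpital: lim (-3 + 3/(3*s - 11))/(48 - 12*s), still 0/0.
After 2 applications of L'Hôpital's rule the quotient is (-9/(3*s - 11)^2)/(-12); substituting s = 4 gives 3/4.

3/4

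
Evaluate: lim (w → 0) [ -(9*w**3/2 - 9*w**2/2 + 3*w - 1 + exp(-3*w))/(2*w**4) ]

-27/16

Direct substitution gives 0/0.
Apply L'Hôpital: lim (27*w^2/2 - 9*w + 3 - 3*e^(-3*w))/(-8*w^3), still 0/0.
Apply L'Hôpital: lim (27*w - 9 + 9*e^(-3*w))/(-24*w^2), still 0/0.
Apply L'Hôpital: lim (27 - 27*e^(-3*w))/(-48*w), still 0/0.
After 4 applications of L'Hôpital's rule the quotient is (81*e^(-3*w))/(-48); substituting w = 0 gives -27/16.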